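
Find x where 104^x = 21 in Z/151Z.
98

Baby-step giant-step with step n = ⌈√151⌉ = 13.
Baby steps 104^j mod 151 (j:value) for j=0..12: 0:1, 1:104, 2:95, 3:65, 4:116, 5:135, 6:148, 7:141, 8:17, 9:107, 10:105, 11:48, 12:9.
Giant-step multiplier: 104^(-13) ≡ 104^(150-13) = 104^137 ≡ 146 (mod 151).
Giant steps γ_i = 21·146^i mod 151: γ_0=21, γ_1=46, γ_2=72, γ_3=93, γ_4=139, γ_5=60, γ_6=2, γ_7=141 (in table at j=7).
x = i·n + j = 7·13 + 7 = 98.
Check: 104^98 ≡ 21 (mod 151).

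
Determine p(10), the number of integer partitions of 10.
42

p(n) counts ways to write n as a sum of positive integers (order ignored).
Examples: 10; 9 + 1; 8 + 2; 8 + 1 + 1; 7 + 3; ... (42 total)
p(10) = 42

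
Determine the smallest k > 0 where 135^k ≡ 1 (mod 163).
27

163 is prime, so ord(135) divides φ(163) = 162.
Divisors of 162: 1, 2, 3, 6, 9, 18, 27, 54, 81, 162.
Repeated squaring: 135^1 ≡ 135, 135^2 ≡ 132, 135^4 ≡ 146, 135^8 ≡ 126, 135^16 ≡ 65, 135^32 ≡ 150, 135^64 ≡ 6, 135^128 ≡ 36 (mod 163).
Test 135^d mod 163 for each divisor d in increasing order:
135^1 ≡ 135
135^2 ≡ 132
135^3 = 135^2·135^1 ≡ 53
135^6 = 135^4·135^2 ≡ 38
135^9 = 135^8·135^1 ≡ 58
135^18 = 135^16·135^2 ≡ 104
135^27 = 135^16·135^8·135^2·135^1 ≡ 1  ← first divisor giving 1
The order is 27.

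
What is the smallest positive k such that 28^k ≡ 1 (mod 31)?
15

31 is prime, so ord(28) divides φ(31) = 30.
Divisors of 30: 1, 2, 3, 5, 6, 10, 15, 30.
Repeated squaring: 28^1 ≡ 28, 28^2 ≡ 9, 28^4 ≡ 19, 28^8 ≡ 20, 28^16 ≡ 28 (mod 31).
Test 28^d mod 31 for each divisor d in increasing order:
28^1 ≡ 28
28^2 ≡ 9
28^3 = 28^2·28^1 ≡ 4
28^5 = 28^4·28^1 ≡ 5
28^6 = 28^4·28^2 ≡ 16
28^10 = 28^8·28^2 ≡ 25
28^15 = 28^8·28^4·28^2·28^1 ≡ 1  ← first divisor giving 1
The order is 15.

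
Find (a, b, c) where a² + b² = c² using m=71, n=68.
(417, 9656, 9665)

Euclid's formula: a = m² - n², b = 2mn, c = m² + n²
m = 71, n = 68
a = 71² - 68² = 5041 - 4624 = 417
b = 2 × 71 × 68 = 9656
c = 71² + 68² = 5041 + 4624 = 9665
Verification: 417² + 9656² = 173889 + 93238336 = 93412225 = 9665² ✓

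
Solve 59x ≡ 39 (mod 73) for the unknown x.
x ≡ 65 (mod 73)

gcd(59, 73) = 1, which divides 39, so solutions exist.
Find 59^(-1) mod 73 by the extended Euclidean algorithm:
73 = 1 × 59 + 14  ⟹  14 = (1)·73 + (-1)·59
59 = 4 × 14 + 3  ⟹  3 = (-4)·73 + (5)·59
14 = 4 × 3 + 2  ⟹  2 = (17)·73 + (-21)·59
3 = 1 × 2 + 1  ⟹  1 = (-21)·73 + (26)·59
So (26)·59 ≡ 1 (mod 73), i.e. 59^(-1) ≡ 26 (mod 73).
x ≡ 26 × 39 = 1014 ≡ 65 (mod 73).
Check: 59 × 65 = 3835 ≡ 39 (mod 73).
Unique solution: x ≡ 65 (mod 73)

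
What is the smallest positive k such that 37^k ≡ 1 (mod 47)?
23

47 is prime, so ord(37) divides φ(47) = 46.
Divisors of 46: 1, 2, 23, 46.
Repeated squaring: 37^1 ≡ 37, 37^2 ≡ 6, 37^4 ≡ 36, 37^8 ≡ 27, 37^16 ≡ 24, 37^32 ≡ 12 (mod 47).
Test 37^d mod 47 for each divisor d in increasing order:
37^1 ≡ 37
37^2 ≡ 6
37^23 = 37^16·37^4·37^2·37^1 ≡ 1  ← first divisor giving 1
The order is 23.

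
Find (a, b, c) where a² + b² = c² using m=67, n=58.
(1125, 7772, 7853)

Euclid's formula: a = m² - n², b = 2mn, c = m² + n²
m = 67, n = 58
a = 67² - 58² = 4489 - 3364 = 1125
b = 2 × 67 × 58 = 7772
c = 67² + 58² = 4489 + 3364 = 7853
Verification: 1125² + 7772² = 1265625 + 60403984 = 61669609 = 7853² ✓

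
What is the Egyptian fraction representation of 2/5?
1/3 + 1/15

Greedy algorithm:
2/5: ceiling(5/2) = 3, use 1/3
1/15: ceiling(15/1) = 15, use 1/15
Result: 2/5 = 1/3 + 1/15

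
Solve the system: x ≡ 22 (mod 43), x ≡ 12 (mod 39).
753

Using Chinese Remainder Theorem:
M = 43 × 39 = 1677
M1 = 39, M2 = 43
y1 = 39^(-1) mod 43 = 32
y2 = 43^(-1) mod 39 = 10
x = (22×39×32 + 12×43×10) mod 1677 = 753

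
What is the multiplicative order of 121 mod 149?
74

149 is prime, so ord(121) divides φ(149) = 148.
Divisors of 148: 1, 2, 4, 37, 74, 148.
Repeated squaring: 121^1 ≡ 121, 121^2 ≡ 39, 121^4 ≡ 31, 121^8 ≡ 67, 121^16 ≡ 19, 121^32 ≡ 63, 121^64 ≡ 95, 121^128 ≡ 85 (mod 149).
Test 121^d mod 149 for each divisor d in increasing order:
121^1 ≡ 121
121^2 ≡ 39
121^4 ≡ 31
121^37 = 121^32·121^4·121^1 ≡ 148
121^74 = 121^64·121^8·121^2 ≡ 1  ← first divisor giving 1
The order is 74.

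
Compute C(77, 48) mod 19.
0

Using Lucas' theorem:
Write n=77 and k=48 in base 19:
n in base 19: [4, 1]
k in base 19: [2, 10]
C(77,48) mod 19 = ∏ C(n_i, k_i) mod 19
Digit binomials (mod 19): C(4,2) = 6; C(1,10) = 0 (k_i > n_i)
Product: 6 × 0 = 0 ≡ 0 (mod 19)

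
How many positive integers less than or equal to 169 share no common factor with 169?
156

169 = 13^2
φ(n) = n × ∏(1 - 1/p) for each prime p dividing n
φ(169) = 169 × (1 - 1/13) = 156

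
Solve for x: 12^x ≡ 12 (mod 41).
1

Baby-step giant-step with step n = ⌈√41⌉ = 7.
Baby steps 12^j mod 41 (j:value) for j=0..6: 0:1, 1:12, 2:21, 3:6, 4:31, 5:3, 6:36.
h = 12 is already in the table at j=1, so x = 1.
Check: 12^1 ≡ 12 (mod 41).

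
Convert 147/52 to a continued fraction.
[2; 1, 4, 1, 3, 2]

Euclidean algorithm steps:
147 = 2 × 52 + 43
52 = 1 × 43 + 9
43 = 4 × 9 + 7
9 = 1 × 7 + 2
7 = 3 × 2 + 1
2 = 2 × 1 + 0
Continued fraction: [2; 1, 4, 1, 3, 2]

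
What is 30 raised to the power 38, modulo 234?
198

Repeated squaring. Binary of 38 = 100110.
30^1 ≡ 30 (mod 234); 30^2 ≡ 198 (mod 234); 30^4 ≡ 126 (mod 234); 30^8 ≡ 198 (mod 234); 30^16 ≡ 126 (mod 234); 30^32 ≡ 198 (mod 234)
30^38 = 30^2 × 30^4 × 30^32 ≡ 198 (mod 234)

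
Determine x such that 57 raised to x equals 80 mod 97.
95

Baby-step giant-step with step n = ⌈√97⌉ = 10.
Baby steps 57^j mod 97 (j:value) for j=0..9: 0:1, 1:57, 2:48, 3:20, 4:73, 5:87, 6:12, 7:5, 8:91, 9:46.
Giant-step multiplier: 57^(-10) ≡ 57^(96-10) = 57^86 ≡ 65 (mod 97).
Giant steps γ_i = 80·65^i mod 97: γ_0=80, γ_1=59, γ_2=52, γ_3=82, γ_4=92, γ_5=63, γ_6=21, γ_7=7, γ_8=67, γ_9=87 (in table at j=5).
x = i·n + j = 9·10 + 5 = 95.
Check: 57^95 ≡ 80 (mod 97).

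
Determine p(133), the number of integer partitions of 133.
7346629512

p(n) counts ways to write n as a sum of positive integers (order ignored).
Euler's pentagonal recurrence: p(k) = p(k-1) + p(k-2) - p(k-5) - p(k-7) + p(k-12) + p(k-15) - ... (offsets j(3j∓1)/2, signs ++--, p(0)=1, p(<0)=0).
DP table for k = 0..132: p(0)=1, p(1)=1, p(2)=2, p(3)=3, p(4)=5, p(5)=7, p(6)=11, p(7)=15, p(8)=22, p(9)=30, p(10)=42, p(11)=56, p(12)=77, p(13)=101, p(14)=135, p(15)=176, p(16)=231, p(17)=297, p(18)=385, p(19)=490, p(20)=627, p(21)=792, p(22)=1002, p(23)=1255, p(24)=1575, p(25)=1958, p(26)=2436, p(27)=3010, p(28)=3718, p(29)=4565, p(30)=5604, p(31)=6842, p(32)=8349, p(33)=10143, p(34)=12310, p(35)=14883, p(36)=17977, p(37)=21637, p(38)=26015, p(39)=31185, p(40)=37338, p(41)=44583, p(42)=53174, p(43)=63261, p(44)=75175, p(45)=89134, p(46)=105558, p(47)=124754, p(48)=147273, p(49)=173525, p(50)=204226, p(51)=239943, p(52)=281589, p(53)=329931, p(54)=386155, p(55)=451276, p(56)=526823, p(57)=614154, p(58)=715220, p(59)=831820, p(60)=966467, p(61)=1121505, p(62)=1300156, p(63)=1505499, p(64)=1741630, p(65)=2012558, p(66)=2323520, p(67)=2679689, p(68)=3087735, p(69)=3554345, p(70)=4087968, p(71)=4697205, p(72)=5392783, p(73)=6185689, p(74)=7089500, p(75)=8118264, p(76)=9289091, p(77)=10619863, p(78)=12132164, p(79)=13848650, p(80)=15796476, p(81)=18004327, p(82)=20506255, p(83)=23338469, p(84)=26543660, p(85)=30167357, p(86)=34262962, p(87)=38887673, p(88)=44108109, p(89)=49995925, p(90)=56634173, p(91)=64112359, p(92)=72533807, p(93)=82010177, p(94)=92669720, p(95)=104651419, p(96)=118114304, p(97)=133230930, p(98)=150198136, p(99)=169229875, p(100)=190569292, p(101)=214481126, p(102)=241265379, p(103)=271248950, p(104)=304801365, p(105)=342325709, p(106)=384276336, p(107)=431149389, p(108)=483502844, p(109)=541946240, p(110)=607163746, p(111)=679903203, p(112)=761002156, p(113)=851376628, p(114)=952050665, p(115)=1064144451, p(116)=1188908248, p(117)=1327710076, p(118)=1482074143, p(119)=1653668665, p(120)=1844349560, p(121)=2056148051, p(122)=2291320912, p(123)=2552338241, p(124)=2841940500, p(125)=3163127352, p(126)=3519222692, p(127)=3913864295, p(128)=4351078600, p(129)=4835271870, p(130)=5371315400, p(131)=5964539504, p(132)=6620830889.
Final step: p(133) = p(132) + p(131) - p(128) - p(126) + p(121) + p(118) - p(111) - p(107) + p(98) + p(93) - p(82) - p(76) + p(63) + p(56) - p(41) - p(33) + p(16) + p(7)
= 6620830889 + 5964539504 - 4351078600 - 3519222692 + 2056148051 + 1482074143 - 679903203 - 431149389 + 150198136 + 82010177 - 20506255 - 9289091 + 1505499 + 526823 - 44583 - 10143 + 231 + 15
= 7346629512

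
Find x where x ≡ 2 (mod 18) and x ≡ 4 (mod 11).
92

Using Chinese Remainder Theorem:
M = 18 × 11 = 198
M1 = 11, M2 = 18
y1 = 11^(-1) mod 18 = 5
y2 = 18^(-1) mod 11 = 8
x = (2×11×5 + 4×18×8) mod 198 = 92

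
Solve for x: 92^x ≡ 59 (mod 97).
19

Baby-step giant-step with step n = ⌈√97⌉ = 10.
Baby steps 92^j mod 97 (j:value) for j=0..9: 0:1, 1:92, 2:25, 3:69, 4:43, 5:76, 6:8, 7:57, 8:6, 9:67.
Giant-step multiplier: 92^(-10) ≡ 92^(96-10) = 92^86 ≡ 11 (mod 97).
Giant steps γ_i = 59·11^i mod 97: γ_0=59, γ_1=67 (in table at j=9).
x = i·n + j = 1·10 + 9 = 19.
Check: 92^19 ≡ 59 (mod 97).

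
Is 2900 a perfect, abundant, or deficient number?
abundant

Proper divisors of 2900: sum = 1 + 2 + 4 + 5 + 10 + 20 + 25 + 29 + ... + 290 + 580 + 725 + 1450 (17 divisors) = 3610
Since 3610 > 2900, 2900 is abundant.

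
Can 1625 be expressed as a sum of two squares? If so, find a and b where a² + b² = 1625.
5² + 40² (a=5, b=40)

Factorization: 1625 = 5^3 × 13
By Fermat: n is sum of two squares iff every prime p ≡ 3 (mod 4) appears to even power.
All primes ≡ 3 (mod 4) appear to even power.
Search a = 0, 1, 2, … for 1625 - a² a perfect square: first hit at a = 5: 1625 - 25 = 1600 = 40².
1625 = 5² + 40² = 25 + 1600 ✓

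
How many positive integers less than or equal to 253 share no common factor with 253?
220

253 = 11 × 23
φ(n) = n × ∏(1 - 1/p) for each prime p dividing n
φ(253) = 253 × (1 - 1/11) × (1 - 1/23) = 220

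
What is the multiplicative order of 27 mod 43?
14

43 is prime, so ord(27) divides φ(43) = 42.
Divisors of 42: 1, 2, 3, 6, 7, 14, 21, 42.
Repeated squaring: 27^1 ≡ 27, 27^2 ≡ 41, 27^4 ≡ 4, 27^8 ≡ 16, 27^16 ≡ 41, 27^32 ≡ 4 (mod 43).
Test 27^d mod 43 for each divisor d in increasing order:
27^1 ≡ 27
27^2 ≡ 41
27^3 = 27^2·27^1 ≡ 32
27^6 = 27^4·27^2 ≡ 35
27^7 = 27^4·27^2·27^1 ≡ 42
27^14 = 27^8·27^4·27^2 ≡ 1  ← first divisor giving 1
The order is 14.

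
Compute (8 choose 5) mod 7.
0

Using Lucas' theorem:
Write n=8 and k=5 in base 7:
n in base 7: [1, 1]
k in base 7: [0, 5]
C(8,5) mod 7 = ∏ C(n_i, k_i) mod 7
Digit binomials (mod 7): C(1,0) = 1; C(1,5) = 0 (k_i > n_i)
Product: 1 × 0 = 0 ≡ 0 (mod 7)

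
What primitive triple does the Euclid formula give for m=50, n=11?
(2379, 1100, 2621)

Euclid's formula: a = m² - n², b = 2mn, c = m² + n²
m = 50, n = 11
a = 50² - 11² = 2500 - 121 = 2379
b = 2 × 50 × 11 = 1100
c = 50² + 11² = 2500 + 121 = 2621
Verification: 2379² + 1100² = 5659641 + 1210000 = 6869641 = 2621² ✓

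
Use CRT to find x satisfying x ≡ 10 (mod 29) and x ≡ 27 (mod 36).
387

Using Chinese Remainder Theorem:
M = 29 × 36 = 1044
M1 = 36, M2 = 29
y1 = 36^(-1) mod 29 = 25
y2 = 29^(-1) mod 36 = 5
x = (10×36×25 + 27×29×5) mod 1044 = 387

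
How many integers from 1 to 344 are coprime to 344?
168

344 = 2^3 × 43
φ(n) = n × ∏(1 - 1/p) for each prime p dividing n
φ(344) = 344 × (1 - 1/2) × (1 - 1/43) = 168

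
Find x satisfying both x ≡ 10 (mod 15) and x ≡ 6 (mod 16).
70

Using Chinese Remainder Theorem:
M = 15 × 16 = 240
M1 = 16, M2 = 15
y1 = 16^(-1) mod 15 = 1
y2 = 15^(-1) mod 16 = 15
x = (10×16×1 + 6×15×15) mod 240 = 70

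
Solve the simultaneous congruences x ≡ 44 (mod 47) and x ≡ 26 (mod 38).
1736

Using Chinese Remainder Theorem:
M = 47 × 38 = 1786
M1 = 38, M2 = 47
y1 = 38^(-1) mod 47 = 26
y2 = 47^(-1) mod 38 = 17
x = (44×38×26 + 26×47×17) mod 1786 = 1736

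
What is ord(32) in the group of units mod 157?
52

157 is prime, so ord(32) divides φ(157) = 156.
Divisors of 156: 1, 2, 3, 4, 6, 12, 13, 26, 39, 52, 78, 156.
Repeated squaring: 32^1 ≡ 32, 32^2 ≡ 82, 32^4 ≡ 130, 32^8 ≡ 101, 32^16 ≡ 153, 32^32 ≡ 16, 32^64 ≡ 99, 32^128 ≡ 67 (mod 157).
Test 32^d mod 157 for each divisor d in increasing order:
32^1 ≡ 32
32^2 ≡ 82
32^3 = 32^2·32^1 ≡ 112
32^4 ≡ 130
32^6 = 32^4·32^2 ≡ 141
32^12 = 32^8·32^4 ≡ 99
32^13 = 32^8·32^4·32^1 ≡ 28
32^26 = 32^16·32^8·32^2 ≡ 156
32^39 = 32^32·32^4·32^2·32^1 ≡ 129
32^52 = 32^32·32^16·32^4 ≡ 1  ← first divisor giving 1
The order is 52.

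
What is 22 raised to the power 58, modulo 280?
64

Repeated squaring. Binary of 58 = 111010.
22^1 ≡ 22 (mod 280); 22^2 ≡ 204 (mod 280); 22^4 ≡ 176 (mod 280); 22^8 ≡ 176 (mod 280); 22^16 ≡ 176 (mod 280); 22^32 ≡ 176 (mod 280)
22^58 = 22^2 × 22^8 × 22^16 × 22^32 ≡ 64 (mod 280)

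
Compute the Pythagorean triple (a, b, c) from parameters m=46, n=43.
(267, 3956, 3965)

Euclid's formula: a = m² - n², b = 2mn, c = m² + n²
m = 46, n = 43
a = 46² - 43² = 2116 - 1849 = 267
b = 2 × 46 × 43 = 3956
c = 46² + 43² = 2116 + 1849 = 3965
Verification: 267² + 3956² = 71289 + 15649936 = 15721225 = 3965² ✓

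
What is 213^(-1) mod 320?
317

gcd(213, 320) = 1, so the inverse exists.
Extended Euclidean algorithm on (320, 213):
320 = 1 × 213 + 107  ⟹  107 = (1)·320 + (-1)·213
213 = 1 × 107 + 106  ⟹  106 = (-1)·320 + (2)·213
107 = 1 × 106 + 1  ⟹  1 = (2)·320 + (-3)·213
So (-3)·213 ≡ 1 (mod 320), i.e. 213^(-1) ≡ -3 ≡ 317 (mod 320).
Check: 213 × 317 = 67521 ≡ 1 (mod 320)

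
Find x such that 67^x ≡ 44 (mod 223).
179

Baby-step giant-step with step n = ⌈√223⌉ = 15.
Baby steps 67^j mod 223 (j:value) for j=0..14: 0:1, 1:67, 2:29, 3:159, 4:172, 5:151, 6:82, 7:142, 8:148, 9:104, 10:55, 11:117, 12:34, 13:48, 14:94.
Giant-step multiplier: 67^(-15) ≡ 67^(222-15) = 67^207 ≡ 95 (mod 223).
Giant steps γ_i = 44·95^i mod 223: γ_0=44, γ_1=166, γ_2=160, γ_3=36, γ_4=75, γ_5=212, γ_6=70, γ_7=183, γ_8=214, γ_9=37, γ_10=170, γ_11=94 (in table at j=14).
x = i·n + j = 11·15 + 14 = 179.
Check: 67^179 ≡ 44 (mod 223).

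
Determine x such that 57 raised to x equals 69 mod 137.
130

Baby-step giant-step with step n = ⌈√137⌉ = 12.
Baby steps 57^j mod 137 (j:value) for j=0..11: 0:1, 1:57, 2:98, 3:106, 4:14, 5:113, 6:2, 7:114, 8:59, 9:75, 10:28, 11:89.
Giant-step multiplier: 57^(-12) ≡ 57^(136-12) = 57^124 ≡ 103 (mod 137).
Giant steps γ_i = 69·103^i mod 137: γ_0=69, γ_1=120, γ_2=30, γ_3=76, γ_4=19, γ_5=39, γ_6=44, γ_7=11, γ_8=37, γ_9=112, γ_10=28 (in table at j=10).
x = i·n + j = 10·12 + 10 = 130.
Check: 57^130 ≡ 69 (mod 137).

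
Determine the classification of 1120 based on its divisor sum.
abundant

Proper divisors of 1120: sum = 1 + 2 + 4 + 5 + 7 + 8 + 10 + 14 + ... + 160 + 224 + 280 + 560 (23 divisors) = 1904
Since 1904 > 1120, 1120 is abundant.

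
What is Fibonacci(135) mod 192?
34

Matrix identity: Q^n = [[F_(n+1), F_n], [F_n, F_(n-1)]] with Q = [[1,1],[1,0]].
n = 135 = 10000111₂. Square-and-multiply, entries mod 192:
Q^1 = [[1,1],[1,0]]
Q^2 = (Q^1)² = [[2,1],[1,1]]
Q^4 = (Q^2)² = [[5,3],[3,2]]
Q^8 = (Q^4)² = [[34,21],[21,13]]
Q^16 = (Q^8)² = [[61,27],[27,34]]
Q^33 = (Q^16)²·Q = [[103,34],[34,69]]
Q^67 = (Q^33)²·Q = [[141,53],[53,88]]
Q^135 = (Q^67)²·Q = [[75,34],[34,41]]
F_135 mod 192 = Q^135[0][1] = 34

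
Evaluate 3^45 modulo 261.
234

Repeated squaring. Binary of 45 = 101101.
3^1 ≡ 3 (mod 261); 3^2 ≡ 9 (mod 261); 3^4 ≡ 81 (mod 261); 3^8 ≡ 36 (mod 261); 3^16 ≡ 252 (mod 261); 3^32 ≡ 81 (mod 261)
3^45 = 3^1 × 3^4 × 3^8 × 3^32 ≡ 234 (mod 261)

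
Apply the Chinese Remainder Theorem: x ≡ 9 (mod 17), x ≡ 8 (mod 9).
26

Using Chinese Remainder Theorem:
M = 17 × 9 = 153
M1 = 9, M2 = 17
y1 = 9^(-1) mod 17 = 2
y2 = 17^(-1) mod 9 = 8
x = (9×9×2 + 8×17×8) mod 153 = 26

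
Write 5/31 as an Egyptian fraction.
1/7 + 1/55 + 1/3979 + 1/23744683 + 1/1127619917796295

Greedy algorithm:
5/31: ceiling(31/5) = 7, use 1/7
4/217: ceiling(217/4) = 55, use 1/55
3/11935: ceiling(11935/3) = 3979, use 1/3979
2/47489365: ceiling(47489365/2) = 23744683, use 1/23744683
1/1127619917796295: ceiling(1127619917796295/1) = 1127619917796295, use 1/1127619917796295
Result: 5/31 = 1/7 + 1/55 + 1/3979 + 1/23744683 + 1/1127619917796295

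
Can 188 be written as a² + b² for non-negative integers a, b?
Not possible

Factorization: 188 = 2^2 × 47
By Fermat: n is sum of two squares iff every prime p ≡ 3 (mod 4) appears to even power.
Prime(s) ≡ 3 (mod 4) with odd exponent: [(47, 1)]
Therefore 188 cannot be expressed as a² + b².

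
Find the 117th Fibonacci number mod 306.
272

Matrix identity: Q^n = [[F_(n+1), F_n], [F_n, F_(n-1)]] with Q = [[1,1],[1,0]].
n = 117 = 1110101₂. Square-and-multiply, entries mod 306:
Q^1 = [[1,1],[1,0]]
Q^3 = (Q^1)²·Q = [[3,2],[2,1]]
Q^7 = (Q^3)²·Q = [[21,13],[13,8]]
Q^14 = (Q^7)² = [[304,71],[71,233]]
Q^29 = (Q^14)²·Q = [[26,149],[149,183]]
Q^58 = (Q^29)² = [[233,235],[235,304]]
Q^117 = (Q^58)²·Q = [[89,272],[272,123]]
F_117 mod 306 = Q^117[0][1] = 272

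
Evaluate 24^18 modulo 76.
20

Repeated squaring. Binary of 18 = 10010.
24^1 ≡ 24 (mod 76); 24^2 ≡ 44 (mod 76); 24^4 ≡ 36 (mod 76); 24^8 ≡ 4 (mod 76); 24^16 ≡ 16 (mod 76)
24^18 = 24^2 × 24^16 ≡ 20 (mod 76)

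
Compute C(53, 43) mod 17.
0

Using Lucas' theorem:
Write n=53 and k=43 in base 17:
n in base 17: [3, 2]
k in base 17: [2, 9]
C(53,43) mod 17 = ∏ C(n_i, k_i) mod 17
Digit binomials (mod 17): C(3,2) = 3; C(2,9) = 0 (k_i > n_i)
Product: 3 × 0 = 0 ≡ 0 (mod 17)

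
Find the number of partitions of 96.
118114304

p(n) counts ways to write n as a sum of positive integers (order ignored).
Euler's pentagonal recurrence: p(k) = p(k-1) + p(k-2) - p(k-5) - p(k-7) + p(k-12) + p(k-15) - ... (offsets j(3j∓1)/2, signs ++--, p(0)=1, p(<0)=0).
DP table for k = 0..95: p(0)=1, p(1)=1, p(2)=2, p(3)=3, p(4)=5, p(5)=7, p(6)=11, p(7)=15, p(8)=22, p(9)=30, p(10)=42, p(11)=56, p(12)=77, p(13)=101, p(14)=135, p(15)=176, p(16)=231, p(17)=297, p(18)=385, p(19)=490, p(20)=627, p(21)=792, p(22)=1002, p(23)=1255, p(24)=1575, p(25)=1958, p(26)=2436, p(27)=3010, p(28)=3718, p(29)=4565, p(30)=5604, p(31)=6842, p(32)=8349, p(33)=10143, p(34)=12310, p(35)=14883, p(36)=17977, p(37)=21637, p(38)=26015, p(39)=31185, p(40)=37338, p(41)=44583, p(42)=53174, p(43)=63261, p(44)=75175, p(45)=89134, p(46)=105558, p(47)=124754, p(48)=147273, p(49)=173525, p(50)=204226, p(51)=239943, p(52)=281589, p(53)=329931, p(54)=386155, p(55)=451276, p(56)=526823, p(57)=614154, p(58)=715220, p(59)=831820, p(60)=966467, p(61)=1121505, p(62)=1300156, p(63)=1505499, p(64)=1741630, p(65)=2012558, p(66)=2323520, p(67)=2679689, p(68)=3087735, p(69)=3554345, p(70)=4087968, p(71)=4697205, p(72)=5392783, p(73)=6185689, p(74)=7089500, p(75)=8118264, p(76)=9289091, p(77)=10619863, p(78)=12132164, p(79)=13848650, p(80)=15796476, p(81)=18004327, p(82)=20506255, p(83)=23338469, p(84)=26543660, p(85)=30167357, p(86)=34262962, p(87)=38887673, p(88)=44108109, p(89)=49995925, p(90)=56634173, p(91)=64112359, p(92)=72533807, p(93)=82010177, p(94)=92669720, p(95)=104651419.
Final step: p(96) = p(95) + p(94) - p(91) - p(89) + p(84) + p(81) - p(74) - p(70) + p(61) + p(56) - p(45) - p(39) + p(26) + p(19) - p(4)
= 104651419 + 92669720 - 64112359 - 49995925 + 26543660 + 18004327 - 7089500 - 4087968 + 1121505 + 526823 - 89134 - 31185 + 2436 + 490 - 5
= 118114304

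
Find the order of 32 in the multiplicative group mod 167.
83

167 is prime, so ord(32) divides φ(167) = 166.
Divisors of 166: 1, 2, 83, 166.
Repeated squaring: 32^1 ≡ 32, 32^2 ≡ 22, 32^4 ≡ 150, 32^8 ≡ 122, 32^16 ≡ 21, 32^32 ≡ 107, 32^64 ≡ 93, 32^128 ≡ 132 (mod 167).
Test 32^d mod 167 for each divisor d in increasing order:
32^1 ≡ 32
32^2 ≡ 22
32^83 = 32^64·32^16·32^2·32^1 ≡ 1  ← first divisor giving 1
The order is 83.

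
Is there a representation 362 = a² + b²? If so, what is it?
1² + 19² (a=1, b=19)

Factorization: 362 = 2 × 181
By Fermat: n is sum of two squares iff every prime p ≡ 3 (mod 4) appears to even power.
All primes ≡ 3 (mod 4) appear to even power.
Search a = 0, 1, 2, … for 362 - a² a perfect square: first hit at a = 1: 362 - 1 = 361 = 19².
362 = 1² + 19² = 1 + 361 ✓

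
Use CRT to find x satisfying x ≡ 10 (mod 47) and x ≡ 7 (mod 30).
997

Using Chinese Remainder Theorem:
M = 47 × 30 = 1410
M1 = 30, M2 = 47
y1 = 30^(-1) mod 47 = 11
y2 = 47^(-1) mod 30 = 23
x = (10×30×11 + 7×47×23) mod 1410 = 997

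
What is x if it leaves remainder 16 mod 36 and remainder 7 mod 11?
304

Using Chinese Remainder Theorem:
M = 36 × 11 = 396
M1 = 11, M2 = 36
y1 = 11^(-1) mod 36 = 23
y2 = 36^(-1) mod 11 = 4
x = (16×11×23 + 7×36×4) mod 396 = 304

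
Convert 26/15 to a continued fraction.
[1; 1, 2, 1, 3]

Euclidean algorithm steps:
26 = 1 × 15 + 11
15 = 1 × 11 + 4
11 = 2 × 4 + 3
4 = 1 × 3 + 1
3 = 3 × 1 + 0
Continued fraction: [1; 1, 2, 1, 3]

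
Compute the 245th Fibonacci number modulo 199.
2

Matrix identity: Q^n = [[F_(n+1), F_n], [F_n, F_(n-1)]] with Q = [[1,1],[1,0]].
n = 245 = 11110101₂. Square-and-multiply, entries mod 199:
Q^1 = [[1,1],[1,0]]
Q^3 = (Q^1)²·Q = [[3,2],[2,1]]
Q^7 = (Q^3)²·Q = [[21,13],[13,8]]
Q^15 = (Q^7)²·Q = [[191,13],[13,178]]
Q^30 = (Q^15)² = [[34,21],[21,13]]
Q^61 = (Q^30)²·Q = [[196,5],[5,191]]
Q^122 = (Q^61)² = [[34,144],[144,89]]
Q^245 = (Q^122)²·Q = [[3,2],[2,1]]
F_245 mod 199 = Q^245[0][1] = 2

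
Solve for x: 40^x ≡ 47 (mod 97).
12

Baby-step giant-step with step n = ⌈√97⌉ = 10.
Baby steps 40^j mod 97 (j:value) for j=0..9: 0:1, 1:40, 2:48, 3:77, 4:73, 5:10, 6:12, 7:92, 8:91, 9:51.
Giant-step multiplier: 40^(-10) ≡ 40^(96-10) = 40^86 ≡ 65 (mod 97).
Giant steps γ_i = 47·65^i mod 97: γ_0=47, γ_1=48 (in table at j=2).
x = i·n + j = 1·10 + 2 = 12.
Check: 40^12 ≡ 47 (mod 97).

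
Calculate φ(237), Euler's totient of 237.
156

237 = 3 × 79
φ(n) = n × ∏(1 - 1/p) for each prime p dividing n
φ(237) = 237 × (1 - 1/3) × (1 - 1/79) = 156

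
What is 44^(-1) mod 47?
31

gcd(44, 47) = 1, so the inverse exists.
Extended Euclidean algorithm on (47, 44):
47 = 1 × 44 + 3  ⟹  3 = (1)·47 + (-1)·44
44 = 14 × 3 + 2  ⟹  2 = (-14)·47 + (15)·44
3 = 1 × 2 + 1  ⟹  1 = (15)·47 + (-16)·44
So (-16)·44 ≡ 1 (mod 47), i.e. 44^(-1) ≡ -16 ≡ 31 (mod 47).
Check: 44 × 31 = 1364 ≡ 1 (mod 47)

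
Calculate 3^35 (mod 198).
45

Repeated squaring. Binary of 35 = 100011.
3^1 ≡ 3 (mod 198); 3^2 ≡ 9 (mod 198); 3^4 ≡ 81 (mod 198); 3^8 ≡ 27 (mod 198); 3^16 ≡ 135 (mod 198); 3^32 ≡ 9 (mod 198)
3^35 = 3^1 × 3^2 × 3^32 ≡ 45 (mod 198)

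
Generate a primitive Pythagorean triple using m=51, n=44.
(665, 4488, 4537)

Euclid's formula: a = m² - n², b = 2mn, c = m² + n²
m = 51, n = 44
a = 51² - 44² = 2601 - 1936 = 665
b = 2 × 51 × 44 = 4488
c = 51² + 44² = 2601 + 1936 = 4537
Verification: 665² + 4488² = 442225 + 20142144 = 20584369 = 4537² ✓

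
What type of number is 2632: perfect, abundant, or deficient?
abundant

Proper divisors of 2632: sum = 1 + 2 + 4 + 7 + 8 + 14 + 28 + 47 + 56 + 94 + 188 + 329 + 376 + 658 + 1316 = 3128
Since 3128 > 2632, 2632 is abundant.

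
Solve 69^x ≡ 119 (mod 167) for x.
117

Baby-step giant-step with step n = ⌈√167⌉ = 13.
Baby steps 69^j mod 167 (j:value) for j=0..12: 0:1, 1:69, 2:85, 3:20, 4:44, 5:30, 6:66, 7:45, 8:99, 9:151, 10:65, 11:143, 12:14.
Giant-step multiplier: 69^(-13) ≡ 69^(166-13) = 69^153 ≡ 51 (mod 167).
Giant steps γ_i = 119·51^i mod 167: γ_0=119, γ_1=57, γ_2=68, γ_3=128, γ_4=15, γ_5=97, γ_6=104, γ_7=127, γ_8=131, γ_9=1 (in table at j=0).
x = i·n + j = 9·13 + 0 = 117.
Check: 69^117 ≡ 119 (mod 167).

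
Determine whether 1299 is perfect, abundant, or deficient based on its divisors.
deficient

Proper divisors of 1299: sum = 1 + 3 + 433 = 437
Since 437 < 1299, 1299 is deficient.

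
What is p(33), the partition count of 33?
10143

p(n) counts ways to write n as a sum of positive integers (order ignored).
Euler's pentagonal recurrence: p(k) = p(k-1) + p(k-2) - p(k-5) - p(k-7) + p(k-12) + p(k-15) - ... (offsets j(3j∓1)/2, signs ++--, p(0)=1, p(<0)=0).
DP table for k = 0..32: p(0)=1, p(1)=1, p(2)=2, p(3)=3, p(4)=5, p(5)=7, p(6)=11, p(7)=15, p(8)=22, p(9)=30, p(10)=42, p(11)=56, p(12)=77, p(13)=101, p(14)=135, p(15)=176, p(16)=231, p(17)=297, p(18)=385, p(19)=490, p(20)=627, p(21)=792, p(22)=1002, p(23)=1255, p(24)=1575, p(25)=1958, p(26)=2436, p(27)=3010, p(28)=3718, p(29)=4565, p(30)=5604, p(31)=6842, p(32)=8349.
Final step: p(33) = p(32) + p(31) - p(28) - p(26) + p(21) + p(18) - p(11) - p(7)
= 8349 + 6842 - 3718 - 2436 + 792 + 385 - 56 - 15
= 10143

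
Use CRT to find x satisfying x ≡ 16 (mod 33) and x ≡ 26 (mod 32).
346

Using Chinese Remainder Theorem:
M = 33 × 32 = 1056
M1 = 32, M2 = 33
y1 = 32^(-1) mod 33 = 32
y2 = 33^(-1) mod 32 = 1
x = (16×32×32 + 26×33×1) mod 1056 = 346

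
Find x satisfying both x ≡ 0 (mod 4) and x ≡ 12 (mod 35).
12

Using Chinese Remainder Theorem:
M = 4 × 35 = 140
M1 = 35, M2 = 4
y1 = 35^(-1) mod 4 = 3
y2 = 4^(-1) mod 35 = 9
x = (0×35×3 + 12×4×9) mod 140 = 12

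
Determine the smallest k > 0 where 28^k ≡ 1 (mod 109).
54

109 is prime, so ord(28) divides φ(109) = 108.
Divisors of 108: 1, 2, 3, 4, 6, 9, 12, 18, 27, 36, 54, 108.
Repeated squaring: 28^1 ≡ 28, 28^2 ≡ 21, 28^4 ≡ 5, 28^8 ≡ 25, 28^16 ≡ 80, 28^32 ≡ 78, 28^64 ≡ 89 (mod 109).
Test 28^d mod 109 for each divisor d in increasing order:
28^1 ≡ 28
28^2 ≡ 21
28^3 = 28^2·28^1 ≡ 43
28^4 ≡ 5
28^6 = 28^4·28^2 ≡ 105
28^9 = 28^8·28^1 ≡ 46
28^12 = 28^8·28^4 ≡ 16
28^18 = 28^16·28^2 ≡ 45
28^27 = 28^16·28^8·28^2·28^1 ≡ 108
28^36 = 28^32·28^4 ≡ 63
28^54 = 28^32·28^16·28^4·28^2 ≡ 1  ← first divisor giving 1
The order is 54.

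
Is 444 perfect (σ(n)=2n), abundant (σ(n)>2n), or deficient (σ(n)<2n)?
abundant

Proper divisors of 444: sum = 1 + 2 + 3 + 4 + 6 + 12 + 37 + 74 + 111 + 148 + 222 = 620
Since 620 > 444, 444 is abundant.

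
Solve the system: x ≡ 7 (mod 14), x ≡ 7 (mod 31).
7

Using Chinese Remainder Theorem:
M = 14 × 31 = 434
M1 = 31, M2 = 14
y1 = 31^(-1) mod 14 = 5
y2 = 14^(-1) mod 31 = 20
x = (7×31×5 + 7×14×20) mod 434 = 7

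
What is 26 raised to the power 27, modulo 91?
13

Repeated squaring. Binary of 27 = 11011.
26^1 ≡ 26 (mod 91); 26^2 ≡ 39 (mod 91); 26^4 ≡ 65 (mod 91); 26^8 ≡ 39 (mod 91); 26^16 ≡ 65 (mod 91)
26^27 = 26^1 × 26^2 × 26^8 × 26^16 ≡ 13 (mod 91)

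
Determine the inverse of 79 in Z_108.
67

gcd(79, 108) = 1, so the inverse exists.
Extended Euclidean algorithm on (108, 79):
108 = 1 × 79 + 29  ⟹  29 = (1)·108 + (-1)·79
79 = 2 × 29 + 21  ⟹  21 = (-2)·108 + (3)·79
29 = 1 × 21 + 8  ⟹  8 = (3)·108 + (-4)·79
21 = 2 × 8 + 5  ⟹  5 = (-8)·108 + (11)·79
8 = 1 × 5 + 3  ⟹  3 = (11)·108 + (-15)·79
5 = 1 × 3 + 2  ⟹  2 = (-19)·108 + (26)·79
3 = 1 × 2 + 1  ⟹  1 = (30)·108 + (-41)·79
So (-41)·79 ≡ 1 (mod 108), i.e. 79^(-1) ≡ -41 ≡ 67 (mod 108).
Check: 79 × 67 = 5293 ≡ 1 (mod 108)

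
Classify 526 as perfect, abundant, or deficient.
deficient

Proper divisors of 526: sum = 1 + 2 + 263 = 266
Since 266 < 526, 526 is deficient.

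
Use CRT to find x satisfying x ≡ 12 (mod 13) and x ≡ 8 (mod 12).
116

Using Chinese Remainder Theorem:
M = 13 × 12 = 156
M1 = 12, M2 = 13
y1 = 12^(-1) mod 13 = 12
y2 = 13^(-1) mod 12 = 1
x = (12×12×12 + 8×13×1) mod 156 = 116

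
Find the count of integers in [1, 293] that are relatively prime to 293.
292

293 = 293
φ(n) = n × ∏(1 - 1/p) for each prime p dividing n
φ(293) = 293 × (1 - 1/293) = 292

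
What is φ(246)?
80

246 = 2 × 3 × 41
φ(n) = n × ∏(1 - 1/p) for each prime p dividing n
φ(246) = 246 × (1 - 1/2) × (1 - 1/3) × (1 - 1/41) = 80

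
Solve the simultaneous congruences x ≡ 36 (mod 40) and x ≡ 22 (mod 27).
76

Using Chinese Remainder Theorem:
M = 40 × 27 = 1080
M1 = 27, M2 = 40
y1 = 27^(-1) mod 40 = 3
y2 = 40^(-1) mod 27 = 25
x = (36×27×3 + 22×40×25) mod 1080 = 76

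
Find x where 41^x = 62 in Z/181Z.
140

Baby-step giant-step with step n = ⌈√181⌉ = 14.
Baby steps 41^j mod 181 (j:value) for j=0..13: 0:1, 1:41, 2:52, 3:141, 4:170, 5:92, 6:152, 7:78, 8:121, 9:74, 10:138, 11:47, 12:117, 13:91.
Giant-step multiplier: 41^(-14) ≡ 41^(180-14) = 41^166 ≡ 106 (mod 181).
Giant steps γ_i = 62·106^i mod 181: γ_0=62, γ_1=56, γ_2=144, γ_3=60, γ_4=25, γ_5=116, γ_6=169, γ_7=176, γ_8=13, γ_9=111, γ_10=1 (in table at j=0).
x = i·n + j = 10·14 + 0 = 140.
Check: 41^140 ≡ 62 (mod 181).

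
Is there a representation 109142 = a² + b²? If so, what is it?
Not possible

Factorization: 109142 = 2 × 11^3 × 41
By Fermat: n is sum of two squares iff every prime p ≡ 3 (mod 4) appears to even power.
Prime(s) ≡ 3 (mod 4) with odd exponent: [(11, 3)]
Therefore 109142 cannot be expressed as a² + b².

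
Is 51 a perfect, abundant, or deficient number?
deficient

Proper divisors of 51: sum = 1 + 3 + 17 = 21
Since 21 < 51, 51 is deficient.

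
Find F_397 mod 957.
266

Matrix identity: Q^n = [[F_(n+1), F_n], [F_n, F_(n-1)]] with Q = [[1,1],[1,0]].
n = 397 = 110001101₂. Square-and-multiply, entries mod 957:
Q^1 = [[1,1],[1,0]]
Q^3 = (Q^1)²·Q = [[3,2],[2,1]]
Q^6 = (Q^3)² = [[13,8],[8,5]]
Q^12 = (Q^6)² = [[233,144],[144,89]]
Q^24 = (Q^12)² = [[379,432],[432,904]]
Q^49 = (Q^24)²·Q = [[253,100],[100,153]]
Q^99 = (Q^49)²·Q = [[726,320],[320,406]]
Q^198 = (Q^99)² = [[727,494],[494,233]]
Q^397 = (Q^198)²·Q = [[791,266],[266,525]]
F_397 mod 957 = Q^397[0][1] = 266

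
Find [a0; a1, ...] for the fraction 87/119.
[0; 1, 2, 1, 2, 1, 1, 4]

Euclidean algorithm steps:
87 = 0 × 119 + 87
119 = 1 × 87 + 32
87 = 2 × 32 + 23
32 = 1 × 23 + 9
23 = 2 × 9 + 5
9 = 1 × 5 + 4
5 = 1 × 4 + 1
4 = 4 × 1 + 0
Continued fraction: [0; 1, 2, 1, 2, 1, 1, 4]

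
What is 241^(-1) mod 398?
109

gcd(241, 398) = 1, so the inverse exists.
Extended Euclidean algorithm on (398, 241):
398 = 1 × 241 + 157  ⟹  157 = (1)·398 + (-1)·241
241 = 1 × 157 + 84  ⟹  84 = (-1)·398 + (2)·241
157 = 1 × 84 + 73  ⟹  73 = (2)·398 + (-3)·241
84 = 1 × 73 + 11  ⟹  11 = (-3)·398 + (5)·241
73 = 6 × 11 + 7  ⟹  7 = (20)·398 + (-33)·241
11 = 1 × 7 + 4  ⟹  4 = (-23)·398 + (38)·241
7 = 1 × 4 + 3  ⟹  3 = (43)·398 + (-71)·241
4 = 1 × 3 + 1  ⟹  1 = (-66)·398 + (109)·241
So (109)·241 ≡ 1 (mod 398), i.e. 241^(-1) ≡ 109 (mod 398).
Check: 241 × 109 = 26269 ≡ 1 (mod 398)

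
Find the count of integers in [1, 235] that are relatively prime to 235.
184

235 = 5 × 47
φ(n) = n × ∏(1 - 1/p) for each prime p dividing n
φ(235) = 235 × (1 - 1/5) × (1 - 1/47) = 184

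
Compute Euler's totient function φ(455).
288

455 = 5 × 7 × 13
φ(n) = n × ∏(1 - 1/p) for each prime p dividing n
φ(455) = 455 × (1 - 1/5) × (1 - 1/7) × (1 - 1/13) = 288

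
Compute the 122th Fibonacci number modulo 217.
125

Matrix identity: Q^n = [[F_(n+1), F_n], [F_n, F_(n-1)]] with Q = [[1,1],[1,0]].
n = 122 = 1111010₂. Square-and-multiply, entries mod 217:
Q^1 = [[1,1],[1,0]]
Q^3 = (Q^1)²·Q = [[3,2],[2,1]]
Q^7 = (Q^3)²·Q = [[21,13],[13,8]]
Q^15 = (Q^7)²·Q = [[119,176],[176,160]]
Q^30 = (Q^15)² = [[1,62],[62,156]]
Q^61 = (Q^30)²·Q = [[125,156],[156,186]]
Q^122 = (Q^61)² = [[33,125],[125,125]]
F_122 mod 217 = Q^122[0][1] = 125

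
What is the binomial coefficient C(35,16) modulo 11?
0

Using Lucas' theorem:
Write n=35 and k=16 in base 11:
n in base 11: [3, 2]
k in base 11: [1, 5]
C(35,16) mod 11 = ∏ C(n_i, k_i) mod 11
Digit binomials (mod 11): C(3,1) = 3; C(2,5) = 0 (k_i > n_i)
Product: 3 × 0 = 0 ≡ 0 (mod 11)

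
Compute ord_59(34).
58

59 is prime, so ord(34) divides φ(59) = 58.
Divisors of 58: 1, 2, 29, 58.
Repeated squaring: 34^1 ≡ 34, 34^2 ≡ 35, 34^4 ≡ 45, 34^8 ≡ 19, 34^16 ≡ 7, 34^32 ≡ 49 (mod 59).
Test 34^d mod 59 for each divisor d in increasing order:
34^1 ≡ 34
34^2 ≡ 35
34^29 = 34^16·34^8·34^4·34^1 ≡ 58
34^58 = 34^32·34^16·34^8·34^2 ≡ 1  ← first divisor giving 1
The order is 58.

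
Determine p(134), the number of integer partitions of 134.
8149040695

p(n) counts ways to write n as a sum of positive integers (order ignored).
Euler's pentagonal recurrence: p(k) = p(k-1) + p(k-2) - p(k-5) - p(k-7) + p(k-12) + p(k-15) - ... (offsets j(3j∓1)/2, signs ++--, p(0)=1, p(<0)=0).
DP table for k = 0..133: p(0)=1, p(1)=1, p(2)=2, p(3)=3, p(4)=5, p(5)=7, p(6)=11, p(7)=15, p(8)=22, p(9)=30, p(10)=42, p(11)=56, p(12)=77, p(13)=101, p(14)=135, p(15)=176, p(16)=231, p(17)=297, p(18)=385, p(19)=490, p(20)=627, p(21)=792, p(22)=1002, p(23)=1255, p(24)=1575, p(25)=1958, p(26)=2436, p(27)=3010, p(28)=3718, p(29)=4565, p(30)=5604, p(31)=6842, p(32)=8349, p(33)=10143, p(34)=12310, p(35)=14883, p(36)=17977, p(37)=21637, p(38)=26015, p(39)=31185, p(40)=37338, p(41)=44583, p(42)=53174, p(43)=63261, p(44)=75175, p(45)=89134, p(46)=105558, p(47)=124754, p(48)=147273, p(49)=173525, p(50)=204226, p(51)=239943, p(52)=281589, p(53)=329931, p(54)=386155, p(55)=451276, p(56)=526823, p(57)=614154, p(58)=715220, p(59)=831820, p(60)=966467, p(61)=1121505, p(62)=1300156, p(63)=1505499, p(64)=1741630, p(65)=2012558, p(66)=2323520, p(67)=2679689, p(68)=3087735, p(69)=3554345, p(70)=4087968, p(71)=4697205, p(72)=5392783, p(73)=6185689, p(74)=7089500, p(75)=8118264, p(76)=9289091, p(77)=10619863, p(78)=12132164, p(79)=13848650, p(80)=15796476, p(81)=18004327, p(82)=20506255, p(83)=23338469, p(84)=26543660, p(85)=30167357, p(86)=34262962, p(87)=38887673, p(88)=44108109, p(89)=49995925, p(90)=56634173, p(91)=64112359, p(92)=72533807, p(93)=82010177, p(94)=92669720, p(95)=104651419, p(96)=118114304, p(97)=133230930, p(98)=150198136, p(99)=169229875, p(100)=190569292, p(101)=214481126, p(102)=241265379, p(103)=271248950, p(104)=304801365, p(105)=342325709, p(106)=384276336, p(107)=431149389, p(108)=483502844, p(109)=541946240, p(110)=607163746, p(111)=679903203, p(112)=761002156, p(113)=851376628, p(114)=952050665, p(115)=1064144451, p(116)=1188908248, p(117)=1327710076, p(118)=1482074143, p(119)=1653668665, p(120)=1844349560, p(121)=2056148051, p(122)=2291320912, p(123)=2552338241, p(124)=2841940500, p(125)=3163127352, p(126)=3519222692, p(127)=3913864295, p(128)=4351078600, p(129)=4835271870, p(130)=5371315400, p(131)=5964539504, p(132)=6620830889, p(133)=7346629512.
Final step: p(134) = p(133) + p(132) - p(129) - p(127) + p(122) + p(119) - p(112) - p(108) + p(99) + p(94) - p(83) - p(77) + p(64) + p(57) - p(42) - p(34) + p(17) + p(8)
= 7346629512 + 6620830889 - 4835271870 - 3913864295 + 2291320912 + 1653668665 - 761002156 - 483502844 + 169229875 + 92669720 - 23338469 - 10619863 + 1741630 + 614154 - 53174 - 12310 + 297 + 22
= 8149040695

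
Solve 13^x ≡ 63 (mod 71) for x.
57

Baby-step giant-step with step n = ⌈√71⌉ = 9.
Baby steps 13^j mod 71 (j:value) for j=0..8: 0:1, 1:13, 2:27, 3:67, 4:19, 5:34, 6:16, 7:66, 8:6.
Giant-step multiplier: 13^(-9) ≡ 13^(70-9) = 13^61 ≡ 61 (mod 71).
Giant steps γ_i = 63·61^i mod 71: γ_0=63, γ_1=9, γ_2=52, γ_3=48, γ_4=17, γ_5=43, γ_6=67 (in table at j=3).
x = i·n + j = 6·9 + 3 = 57.
Check: 13^57 ≡ 63 (mod 71).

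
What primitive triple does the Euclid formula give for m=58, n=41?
(1683, 4756, 5045)

Euclid's formula: a = m² - n², b = 2mn, c = m² + n²
m = 58, n = 41
a = 58² - 41² = 3364 - 1681 = 1683
b = 2 × 58 × 41 = 4756
c = 58² + 41² = 3364 + 1681 = 5045
Verification: 1683² + 4756² = 2832489 + 22619536 = 25452025 = 5045² ✓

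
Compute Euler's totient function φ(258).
84

258 = 2 × 3 × 43
φ(n) = n × ∏(1 - 1/p) for each prime p dividing n
φ(258) = 258 × (1 - 1/2) × (1 - 1/3) × (1 - 1/43) = 84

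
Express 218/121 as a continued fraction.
[1; 1, 4, 24]

Euclidean algorithm steps:
218 = 1 × 121 + 97
121 = 1 × 97 + 24
97 = 4 × 24 + 1
24 = 24 × 1 + 0
Continued fraction: [1; 1, 4, 24]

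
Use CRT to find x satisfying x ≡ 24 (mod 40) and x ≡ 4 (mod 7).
144

Using Chinese Remainder Theorem:
M = 40 × 7 = 280
M1 = 7, M2 = 40
y1 = 7^(-1) mod 40 = 23
y2 = 40^(-1) mod 7 = 3
x = (24×7×23 + 4×40×3) mod 280 = 144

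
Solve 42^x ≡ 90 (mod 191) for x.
36

Baby-step giant-step with step n = ⌈√191⌉ = 14.
Baby steps 42^j mod 191 (j:value) for j=0..13: 0:1, 1:42, 2:45, 3:171, 4:115, 5:55, 6:18, 7:183, 8:46, 9:22, 10:160, 11:35, 12:133, 13:47.
Giant-step multiplier: 42^(-14) ≡ 42^(190-14) = 42^176 ≡ 3 (mod 191).
Giant steps γ_i = 90·3^i mod 191: γ_0=90, γ_1=79, γ_2=46 (in table at j=8).
x = i·n + j = 2·14 + 8 = 36.
Check: 42^36 ≡ 90 (mod 191).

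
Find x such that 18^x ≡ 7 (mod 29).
24

Baby-step giant-step with step n = ⌈√29⌉ = 6.
Baby steps 18^j mod 29 (j:value) for j=0..5: 0:1, 1:18, 2:5, 3:3, 4:25, 5:15.
Giant-step multiplier: 18^(-6) ≡ 18^(28-6) = 18^22 ≡ 13 (mod 29).
Giant steps γ_i = 7·13^i mod 29: γ_0=7, γ_1=4, γ_2=23, γ_3=9, γ_4=1 (in table at j=0).
x = i·n + j = 4·6 + 0 = 24.
Check: 18^24 ≡ 7 (mod 29).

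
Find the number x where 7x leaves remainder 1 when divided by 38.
11

gcd(7, 38) = 1, so the inverse exists.
Extended Euclidean algorithm on (38, 7):
38 = 5 × 7 + 3  ⟹  3 = (1)·38 + (-5)·7
7 = 2 × 3 + 1  ⟹  1 = (-2)·38 + (11)·7
So (11)·7 ≡ 1 (mod 38), i.e. 7^(-1) ≡ 11 (mod 38).
Check: 7 × 11 = 77 ≡ 1 (mod 38)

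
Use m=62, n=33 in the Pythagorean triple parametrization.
(2755, 4092, 4933)

Euclid's formula: a = m² - n², b = 2mn, c = m² + n²
m = 62, n = 33
a = 62² - 33² = 3844 - 1089 = 2755
b = 2 × 62 × 33 = 4092
c = 62² + 33² = 3844 + 1089 = 4933
Verification: 2755² + 4092² = 7590025 + 16744464 = 24334489 = 4933² ✓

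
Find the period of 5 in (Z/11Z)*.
5

11 is prime, so ord(5) divides φ(11) = 10.
Divisors of 10: 1, 2, 5, 10.
Repeated squaring: 5^1 ≡ 5, 5^2 ≡ 3, 5^4 ≡ 9, 5^8 ≡ 4 (mod 11).
Test 5^d mod 11 for each divisor d in increasing order:
5^1 ≡ 5
5^2 ≡ 3
5^5 = 5^4·5^1 ≡ 1  ← first divisor giving 1
The order is 5.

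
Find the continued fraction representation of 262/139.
[1; 1, 7, 1, 2, 5]

Euclidean algorithm steps:
262 = 1 × 139 + 123
139 = 1 × 123 + 16
123 = 7 × 16 + 11
16 = 1 × 11 + 5
11 = 2 × 5 + 1
5 = 5 × 1 + 0
Continued fraction: [1; 1, 7, 1, 2, 5]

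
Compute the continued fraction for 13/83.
[0; 6, 2, 1, 1, 2]

Euclidean algorithm steps:
13 = 0 × 83 + 13
83 = 6 × 13 + 5
13 = 2 × 5 + 3
5 = 1 × 3 + 2
3 = 1 × 2 + 1
2 = 2 × 1 + 0
Continued fraction: [0; 6, 2, 1, 1, 2]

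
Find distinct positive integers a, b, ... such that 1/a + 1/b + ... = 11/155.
1/15 + 1/233 + 1/108345

Greedy algorithm:
11/155: ceiling(155/11) = 15, use 1/15
2/465: ceiling(465/2) = 233, use 1/233
1/108345: ceiling(108345/1) = 108345, use 1/108345
Result: 11/155 = 1/15 + 1/233 + 1/108345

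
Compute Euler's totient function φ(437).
396

437 = 19 × 23
φ(n) = n × ∏(1 - 1/p) for each prime p dividing n
φ(437) = 437 × (1 - 1/19) × (1 - 1/23) = 396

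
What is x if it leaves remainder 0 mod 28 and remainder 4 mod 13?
56

Using Chinese Remainder Theorem:
M = 28 × 13 = 364
M1 = 13, M2 = 28
y1 = 13^(-1) mod 28 = 13
y2 = 28^(-1) mod 13 = 7
x = (0×13×13 + 4×28×7) mod 364 = 56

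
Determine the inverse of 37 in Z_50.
23

gcd(37, 50) = 1, so the inverse exists.
Extended Euclidean algorithm on (50, 37):
50 = 1 × 37 + 13  ⟹  13 = (1)·50 + (-1)·37
37 = 2 × 13 + 11  ⟹  11 = (-2)·50 + (3)·37
13 = 1 × 11 + 2  ⟹  2 = (3)·50 + (-4)·37
11 = 5 × 2 + 1  ⟹  1 = (-17)·50 + (23)·37
So (23)·37 ≡ 1 (mod 50), i.e. 37^(-1) ≡ 23 (mod 50).
Check: 37 × 23 = 851 ≡ 1 (mod 50)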